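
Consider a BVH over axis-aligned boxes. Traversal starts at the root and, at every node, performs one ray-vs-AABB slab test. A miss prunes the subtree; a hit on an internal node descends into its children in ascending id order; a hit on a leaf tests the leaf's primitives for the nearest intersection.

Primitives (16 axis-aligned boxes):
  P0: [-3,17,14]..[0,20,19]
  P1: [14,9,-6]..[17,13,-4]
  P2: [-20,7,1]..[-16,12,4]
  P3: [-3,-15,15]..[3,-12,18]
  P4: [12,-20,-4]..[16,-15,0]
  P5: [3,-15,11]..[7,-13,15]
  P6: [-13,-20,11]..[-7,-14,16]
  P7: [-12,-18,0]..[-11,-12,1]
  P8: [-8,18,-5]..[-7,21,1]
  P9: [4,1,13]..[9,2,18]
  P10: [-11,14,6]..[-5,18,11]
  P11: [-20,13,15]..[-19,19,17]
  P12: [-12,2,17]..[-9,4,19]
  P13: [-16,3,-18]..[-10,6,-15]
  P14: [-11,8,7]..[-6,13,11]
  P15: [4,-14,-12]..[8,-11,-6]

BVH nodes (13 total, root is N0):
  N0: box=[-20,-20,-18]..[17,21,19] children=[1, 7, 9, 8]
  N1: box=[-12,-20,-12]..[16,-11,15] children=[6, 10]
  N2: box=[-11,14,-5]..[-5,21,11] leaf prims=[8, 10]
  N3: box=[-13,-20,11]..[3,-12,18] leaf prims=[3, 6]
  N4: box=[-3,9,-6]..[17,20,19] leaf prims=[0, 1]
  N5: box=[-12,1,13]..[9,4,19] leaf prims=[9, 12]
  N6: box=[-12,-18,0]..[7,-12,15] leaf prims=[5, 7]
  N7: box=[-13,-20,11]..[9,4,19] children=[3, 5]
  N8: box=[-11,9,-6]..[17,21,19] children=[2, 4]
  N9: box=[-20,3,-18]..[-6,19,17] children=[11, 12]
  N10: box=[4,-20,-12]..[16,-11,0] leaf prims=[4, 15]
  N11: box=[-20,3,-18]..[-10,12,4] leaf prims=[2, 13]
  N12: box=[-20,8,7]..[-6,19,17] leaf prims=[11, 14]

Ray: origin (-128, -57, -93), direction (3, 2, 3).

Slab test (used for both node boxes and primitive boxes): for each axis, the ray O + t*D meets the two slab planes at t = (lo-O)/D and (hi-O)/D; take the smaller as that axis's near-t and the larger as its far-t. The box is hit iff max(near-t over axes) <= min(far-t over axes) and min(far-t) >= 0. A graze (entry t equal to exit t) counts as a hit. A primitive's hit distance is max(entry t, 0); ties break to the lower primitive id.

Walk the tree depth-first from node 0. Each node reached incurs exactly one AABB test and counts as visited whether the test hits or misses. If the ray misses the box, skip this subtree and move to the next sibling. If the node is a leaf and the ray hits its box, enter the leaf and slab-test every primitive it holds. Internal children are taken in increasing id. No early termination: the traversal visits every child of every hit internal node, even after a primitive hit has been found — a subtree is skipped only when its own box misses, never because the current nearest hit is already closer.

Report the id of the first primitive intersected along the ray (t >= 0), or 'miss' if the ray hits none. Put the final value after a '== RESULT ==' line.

Trace the traversal:
N0 x:[36,145/3] y:[37/2,39] z:[25,112/3] -> hit [36,112/3], descend [1, 7, 8, 9]
  N1 x:[116/3,48] y:[37/2,23] z:[27,36] -> miss, prune
  N7 x:[115/3,137/3] y:[37/2,61/2] z:[104/3,112/3] -> miss, prune
  N8 x:[39,145/3] y:[33,39] z:[29,112/3] -> miss, prune
  N9 x:[36,122/3] y:[30,38] z:[25,110/3] -> hit [36,110/3], descend [11, 12]
    N11 x:[36,118/3] y:[30,69/2] z:[25,97/3] -> miss, prune
    N12 x:[36,122/3] y:[65/2,38] z:[100/3,110/3] -> hit [36,110/3] leaf, test {P11@t=36, P14(miss)}

Summary -> nodes [0, 1, 7, 8, 9, 11, 12]; box-tests=7; leaf-entries=1; first=P11

== RESULT ==
11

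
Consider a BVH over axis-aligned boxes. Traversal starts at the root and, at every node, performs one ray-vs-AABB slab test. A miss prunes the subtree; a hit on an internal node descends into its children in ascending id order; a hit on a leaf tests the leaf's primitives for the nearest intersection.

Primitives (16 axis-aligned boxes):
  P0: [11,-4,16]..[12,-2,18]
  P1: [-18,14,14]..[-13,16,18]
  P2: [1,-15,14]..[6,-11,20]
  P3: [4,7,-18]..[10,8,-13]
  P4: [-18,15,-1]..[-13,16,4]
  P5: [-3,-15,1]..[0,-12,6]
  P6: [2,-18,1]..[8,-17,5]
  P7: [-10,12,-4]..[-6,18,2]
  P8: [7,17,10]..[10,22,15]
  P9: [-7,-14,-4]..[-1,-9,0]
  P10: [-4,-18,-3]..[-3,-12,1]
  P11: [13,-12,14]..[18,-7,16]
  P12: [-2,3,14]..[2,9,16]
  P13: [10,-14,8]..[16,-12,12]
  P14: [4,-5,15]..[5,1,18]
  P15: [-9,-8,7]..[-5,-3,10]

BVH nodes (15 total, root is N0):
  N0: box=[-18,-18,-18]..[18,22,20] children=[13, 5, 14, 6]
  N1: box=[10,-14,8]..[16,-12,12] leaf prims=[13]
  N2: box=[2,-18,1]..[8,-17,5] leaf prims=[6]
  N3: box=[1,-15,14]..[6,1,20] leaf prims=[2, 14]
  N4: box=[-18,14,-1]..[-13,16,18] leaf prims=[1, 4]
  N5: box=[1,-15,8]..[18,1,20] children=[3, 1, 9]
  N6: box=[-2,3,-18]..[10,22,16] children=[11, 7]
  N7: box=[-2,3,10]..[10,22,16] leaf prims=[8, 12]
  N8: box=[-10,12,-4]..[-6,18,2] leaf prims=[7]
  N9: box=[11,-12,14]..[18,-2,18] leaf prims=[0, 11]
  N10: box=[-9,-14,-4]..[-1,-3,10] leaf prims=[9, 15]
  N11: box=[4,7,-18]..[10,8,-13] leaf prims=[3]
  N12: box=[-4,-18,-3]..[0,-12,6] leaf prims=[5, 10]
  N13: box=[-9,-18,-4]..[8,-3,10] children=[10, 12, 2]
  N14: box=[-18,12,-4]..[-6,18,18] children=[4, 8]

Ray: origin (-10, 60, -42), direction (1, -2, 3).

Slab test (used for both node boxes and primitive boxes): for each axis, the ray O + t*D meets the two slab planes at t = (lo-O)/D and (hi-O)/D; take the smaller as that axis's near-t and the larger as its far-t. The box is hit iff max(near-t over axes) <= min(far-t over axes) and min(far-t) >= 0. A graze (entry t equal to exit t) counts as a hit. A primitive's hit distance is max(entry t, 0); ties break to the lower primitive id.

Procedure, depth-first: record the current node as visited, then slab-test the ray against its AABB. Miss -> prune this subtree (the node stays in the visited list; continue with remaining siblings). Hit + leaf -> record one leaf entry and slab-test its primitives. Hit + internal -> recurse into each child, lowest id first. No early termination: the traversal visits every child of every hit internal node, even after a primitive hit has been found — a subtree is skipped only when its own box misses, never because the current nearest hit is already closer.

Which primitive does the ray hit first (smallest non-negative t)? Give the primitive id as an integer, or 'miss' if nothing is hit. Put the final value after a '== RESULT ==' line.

Walk:
N0 x:[-8,28] y:[19,39] z:[8,62/3] -> hit [19,62/3], descend [5, 6, 13, 14]
  N5 x:[11,28] y:[59/2,75/2] z:[50/3,62/3] -> miss, prune
  N6 x:[8,20] y:[19,57/2] z:[8,58/3] -> hit [19,58/3], descend [7, 11]
    N7 x:[8,20] y:[19,57/2] z:[52/3,58/3] -> hit [19,58/3] leaf, test {P8@t=19, P12(miss)}
    N11 x:[14,20] y:[26,53/2] z:[8,29/3] -> miss, prune
  N13 x:[1,18] y:[63/2,39] z:[38/3,52/3] -> miss, prune
  N14 x:[-8,4] y:[21,24] z:[38/3,20] -> miss, prune

Visited [0, 5, 6, 7, 11, 13, 14]. Tests: 7 box, 1 leaf. Nearest: P8.

== RESULT ==
8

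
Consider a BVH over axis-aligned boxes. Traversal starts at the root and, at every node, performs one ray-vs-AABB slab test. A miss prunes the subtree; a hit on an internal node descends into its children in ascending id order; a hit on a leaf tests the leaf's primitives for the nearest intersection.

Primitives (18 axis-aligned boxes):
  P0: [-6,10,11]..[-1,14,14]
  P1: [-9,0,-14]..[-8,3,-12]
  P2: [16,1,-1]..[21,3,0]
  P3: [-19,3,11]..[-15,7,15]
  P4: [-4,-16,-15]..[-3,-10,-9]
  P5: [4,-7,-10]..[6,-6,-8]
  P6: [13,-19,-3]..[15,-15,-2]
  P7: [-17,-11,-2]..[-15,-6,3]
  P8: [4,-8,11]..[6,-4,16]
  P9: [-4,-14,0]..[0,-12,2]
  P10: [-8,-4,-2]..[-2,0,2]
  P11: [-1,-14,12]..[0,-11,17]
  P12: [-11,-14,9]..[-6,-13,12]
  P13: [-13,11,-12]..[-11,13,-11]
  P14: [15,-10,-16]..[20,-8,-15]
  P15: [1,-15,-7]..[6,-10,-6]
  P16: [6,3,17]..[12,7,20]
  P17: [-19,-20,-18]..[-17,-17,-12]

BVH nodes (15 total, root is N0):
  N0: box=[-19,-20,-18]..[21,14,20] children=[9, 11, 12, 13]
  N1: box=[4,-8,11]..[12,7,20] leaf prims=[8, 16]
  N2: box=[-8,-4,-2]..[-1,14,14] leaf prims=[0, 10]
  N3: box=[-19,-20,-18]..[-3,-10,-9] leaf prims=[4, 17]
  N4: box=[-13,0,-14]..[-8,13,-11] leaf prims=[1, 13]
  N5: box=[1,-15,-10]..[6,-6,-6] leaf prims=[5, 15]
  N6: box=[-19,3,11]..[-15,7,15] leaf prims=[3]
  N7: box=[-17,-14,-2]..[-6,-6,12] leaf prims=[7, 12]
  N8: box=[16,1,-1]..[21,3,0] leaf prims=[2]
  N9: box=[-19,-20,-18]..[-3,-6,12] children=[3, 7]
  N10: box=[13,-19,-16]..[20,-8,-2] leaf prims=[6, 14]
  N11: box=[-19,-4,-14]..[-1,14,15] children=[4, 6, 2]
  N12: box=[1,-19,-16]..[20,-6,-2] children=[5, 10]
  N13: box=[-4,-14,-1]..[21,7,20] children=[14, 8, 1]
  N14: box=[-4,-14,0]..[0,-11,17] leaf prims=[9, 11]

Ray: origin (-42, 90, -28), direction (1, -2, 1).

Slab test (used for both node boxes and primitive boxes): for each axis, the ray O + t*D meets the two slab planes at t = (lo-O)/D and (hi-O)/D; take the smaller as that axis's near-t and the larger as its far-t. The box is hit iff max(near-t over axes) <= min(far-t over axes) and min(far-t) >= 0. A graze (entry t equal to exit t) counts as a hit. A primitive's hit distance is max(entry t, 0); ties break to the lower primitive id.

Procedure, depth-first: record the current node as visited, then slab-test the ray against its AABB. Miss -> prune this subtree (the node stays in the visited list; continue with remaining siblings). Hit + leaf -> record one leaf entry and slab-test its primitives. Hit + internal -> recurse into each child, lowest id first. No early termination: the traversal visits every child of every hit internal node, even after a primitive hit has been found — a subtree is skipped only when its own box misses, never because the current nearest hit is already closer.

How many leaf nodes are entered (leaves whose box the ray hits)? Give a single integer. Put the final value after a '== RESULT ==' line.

Traverse from the root:
N0 x:[23,63] y:[38,55] z:[10,48] -> hit [38,48], descend [9, 11, 12, 13]
  N9 x:[23,39] y:[48,55] z:[10,40] -> miss, prune
  N11 x:[23,41] y:[38,47] z:[14,43] -> hit [38,41], descend [2, 4, 6]
    N2 x:[34,41] y:[38,47] z:[26,42] -> hit [38,41] leaf, test {P0@t=39, P10(miss)}
    N4 x:[29,34] y:[77/2,45] z:[14,17] -> miss, prune
    N6 x:[23,27] y:[83/2,87/2] z:[39,43] -> miss, prune
  N12 x:[43,62] y:[48,109/2] z:[12,26] -> miss, prune
  N13 x:[38,63] y:[83/2,52] z:[27,48] -> hit [83/2,48], descend [1, 8, 14]
    N1 x:[46,54] y:[83/2,49] z:[39,48] -> hit [46,48] leaf, test {P8(miss), P16(miss)}
    N8 x:[58,63] y:[87/2,89/2] z:[27,28] -> miss, prune
    N14 x:[38,42] y:[101/2,52] z:[28,45] -> miss, prune

Visited [0, 9, 11, 2, 4, 6, 12, 13, 1, 8, 14]. Tests: 11 box, 2 leaf. Nearest: P0.

== RESULT ==
2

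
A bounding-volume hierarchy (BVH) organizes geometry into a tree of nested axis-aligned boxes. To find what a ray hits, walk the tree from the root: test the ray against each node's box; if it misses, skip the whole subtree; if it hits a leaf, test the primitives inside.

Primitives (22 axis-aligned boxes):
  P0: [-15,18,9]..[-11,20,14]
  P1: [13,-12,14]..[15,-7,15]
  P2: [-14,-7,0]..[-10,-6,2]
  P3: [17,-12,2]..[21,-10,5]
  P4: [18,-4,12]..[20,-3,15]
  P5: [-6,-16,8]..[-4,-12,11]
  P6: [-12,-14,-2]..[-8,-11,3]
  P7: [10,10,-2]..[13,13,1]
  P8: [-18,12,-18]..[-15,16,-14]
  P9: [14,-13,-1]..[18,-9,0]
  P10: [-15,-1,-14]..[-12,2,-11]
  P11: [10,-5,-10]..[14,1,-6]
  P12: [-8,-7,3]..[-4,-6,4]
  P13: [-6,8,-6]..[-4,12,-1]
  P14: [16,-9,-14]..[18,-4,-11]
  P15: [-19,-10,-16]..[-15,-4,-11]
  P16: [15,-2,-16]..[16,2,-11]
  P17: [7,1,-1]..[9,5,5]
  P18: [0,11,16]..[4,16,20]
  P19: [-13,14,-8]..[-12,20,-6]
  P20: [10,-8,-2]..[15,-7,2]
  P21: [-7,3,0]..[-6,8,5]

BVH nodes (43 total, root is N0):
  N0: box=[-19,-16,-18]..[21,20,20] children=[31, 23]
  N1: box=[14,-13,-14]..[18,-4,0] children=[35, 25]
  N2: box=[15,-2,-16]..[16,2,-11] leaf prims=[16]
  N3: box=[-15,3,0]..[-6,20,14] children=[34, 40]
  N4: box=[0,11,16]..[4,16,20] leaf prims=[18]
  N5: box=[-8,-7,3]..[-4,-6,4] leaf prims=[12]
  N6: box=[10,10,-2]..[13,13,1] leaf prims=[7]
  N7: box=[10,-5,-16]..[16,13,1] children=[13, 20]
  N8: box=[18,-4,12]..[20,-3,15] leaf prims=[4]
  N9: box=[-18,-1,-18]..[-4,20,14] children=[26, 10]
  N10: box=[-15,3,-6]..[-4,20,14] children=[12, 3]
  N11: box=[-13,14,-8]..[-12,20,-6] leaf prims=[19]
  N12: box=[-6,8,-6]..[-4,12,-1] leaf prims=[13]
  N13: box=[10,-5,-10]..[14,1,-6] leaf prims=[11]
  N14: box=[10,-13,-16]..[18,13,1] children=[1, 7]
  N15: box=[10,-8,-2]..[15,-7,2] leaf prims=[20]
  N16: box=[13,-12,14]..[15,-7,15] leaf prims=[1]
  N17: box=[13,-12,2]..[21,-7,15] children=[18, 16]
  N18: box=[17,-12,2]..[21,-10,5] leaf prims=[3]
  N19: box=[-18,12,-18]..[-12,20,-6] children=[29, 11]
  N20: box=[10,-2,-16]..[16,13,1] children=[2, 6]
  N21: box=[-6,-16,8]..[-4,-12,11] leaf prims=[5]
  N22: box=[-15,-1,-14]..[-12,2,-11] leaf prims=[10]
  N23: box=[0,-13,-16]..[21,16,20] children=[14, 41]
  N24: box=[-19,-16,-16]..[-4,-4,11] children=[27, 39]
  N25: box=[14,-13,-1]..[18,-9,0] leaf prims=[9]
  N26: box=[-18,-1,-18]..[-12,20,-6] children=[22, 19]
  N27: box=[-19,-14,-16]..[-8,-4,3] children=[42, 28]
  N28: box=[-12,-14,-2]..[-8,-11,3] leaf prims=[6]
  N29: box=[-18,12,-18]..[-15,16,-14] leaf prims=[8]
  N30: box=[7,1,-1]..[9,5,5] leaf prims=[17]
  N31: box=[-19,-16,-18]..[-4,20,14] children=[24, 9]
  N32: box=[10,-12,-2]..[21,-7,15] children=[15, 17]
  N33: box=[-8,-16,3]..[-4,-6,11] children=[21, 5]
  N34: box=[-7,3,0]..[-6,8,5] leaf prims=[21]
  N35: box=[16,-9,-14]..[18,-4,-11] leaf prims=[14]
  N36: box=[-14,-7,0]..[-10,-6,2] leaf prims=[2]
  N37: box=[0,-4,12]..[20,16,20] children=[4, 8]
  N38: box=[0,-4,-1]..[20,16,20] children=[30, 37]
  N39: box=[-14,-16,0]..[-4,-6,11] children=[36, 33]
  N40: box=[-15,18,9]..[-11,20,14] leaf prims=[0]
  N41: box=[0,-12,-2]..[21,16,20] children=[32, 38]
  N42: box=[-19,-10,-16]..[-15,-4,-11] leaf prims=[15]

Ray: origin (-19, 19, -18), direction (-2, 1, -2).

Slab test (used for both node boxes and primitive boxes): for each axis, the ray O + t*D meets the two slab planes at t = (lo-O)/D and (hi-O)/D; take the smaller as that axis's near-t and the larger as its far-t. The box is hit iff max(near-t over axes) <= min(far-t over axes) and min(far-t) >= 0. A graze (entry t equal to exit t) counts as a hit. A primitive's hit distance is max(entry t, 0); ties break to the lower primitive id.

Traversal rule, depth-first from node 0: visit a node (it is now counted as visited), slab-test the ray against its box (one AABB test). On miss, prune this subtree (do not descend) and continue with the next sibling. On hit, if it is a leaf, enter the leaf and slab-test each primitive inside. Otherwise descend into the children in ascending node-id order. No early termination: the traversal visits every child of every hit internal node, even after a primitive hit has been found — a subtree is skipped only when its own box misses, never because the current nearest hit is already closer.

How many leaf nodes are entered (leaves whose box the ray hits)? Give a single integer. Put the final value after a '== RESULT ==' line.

Traverse from the root:
N0 x:[-20,0] y:[-35,1] z:[-19,0] -> hit [-19,0], descend [23, 31]
  N23 x:[-20,-19/2] y:[-32,-3] z:[-19,-1] -> miss, prune
  N31 x:[-15/2,0] y:[-35,1] z:[-16,0] -> hit [-15/2,0], descend [9, 24]
    N9 x:[-15/2,-1/2] y:[-20,1] z:[-16,0] -> miss, prune
    N24 x:[-15/2,0] y:[-35,-23] z:[-29/2,-1] -> miss, prune

Visited [0, 23, 31, 9, 24]. Tests: 5 box, 0 leaf. Nearest: miss.

== RESULT ==
0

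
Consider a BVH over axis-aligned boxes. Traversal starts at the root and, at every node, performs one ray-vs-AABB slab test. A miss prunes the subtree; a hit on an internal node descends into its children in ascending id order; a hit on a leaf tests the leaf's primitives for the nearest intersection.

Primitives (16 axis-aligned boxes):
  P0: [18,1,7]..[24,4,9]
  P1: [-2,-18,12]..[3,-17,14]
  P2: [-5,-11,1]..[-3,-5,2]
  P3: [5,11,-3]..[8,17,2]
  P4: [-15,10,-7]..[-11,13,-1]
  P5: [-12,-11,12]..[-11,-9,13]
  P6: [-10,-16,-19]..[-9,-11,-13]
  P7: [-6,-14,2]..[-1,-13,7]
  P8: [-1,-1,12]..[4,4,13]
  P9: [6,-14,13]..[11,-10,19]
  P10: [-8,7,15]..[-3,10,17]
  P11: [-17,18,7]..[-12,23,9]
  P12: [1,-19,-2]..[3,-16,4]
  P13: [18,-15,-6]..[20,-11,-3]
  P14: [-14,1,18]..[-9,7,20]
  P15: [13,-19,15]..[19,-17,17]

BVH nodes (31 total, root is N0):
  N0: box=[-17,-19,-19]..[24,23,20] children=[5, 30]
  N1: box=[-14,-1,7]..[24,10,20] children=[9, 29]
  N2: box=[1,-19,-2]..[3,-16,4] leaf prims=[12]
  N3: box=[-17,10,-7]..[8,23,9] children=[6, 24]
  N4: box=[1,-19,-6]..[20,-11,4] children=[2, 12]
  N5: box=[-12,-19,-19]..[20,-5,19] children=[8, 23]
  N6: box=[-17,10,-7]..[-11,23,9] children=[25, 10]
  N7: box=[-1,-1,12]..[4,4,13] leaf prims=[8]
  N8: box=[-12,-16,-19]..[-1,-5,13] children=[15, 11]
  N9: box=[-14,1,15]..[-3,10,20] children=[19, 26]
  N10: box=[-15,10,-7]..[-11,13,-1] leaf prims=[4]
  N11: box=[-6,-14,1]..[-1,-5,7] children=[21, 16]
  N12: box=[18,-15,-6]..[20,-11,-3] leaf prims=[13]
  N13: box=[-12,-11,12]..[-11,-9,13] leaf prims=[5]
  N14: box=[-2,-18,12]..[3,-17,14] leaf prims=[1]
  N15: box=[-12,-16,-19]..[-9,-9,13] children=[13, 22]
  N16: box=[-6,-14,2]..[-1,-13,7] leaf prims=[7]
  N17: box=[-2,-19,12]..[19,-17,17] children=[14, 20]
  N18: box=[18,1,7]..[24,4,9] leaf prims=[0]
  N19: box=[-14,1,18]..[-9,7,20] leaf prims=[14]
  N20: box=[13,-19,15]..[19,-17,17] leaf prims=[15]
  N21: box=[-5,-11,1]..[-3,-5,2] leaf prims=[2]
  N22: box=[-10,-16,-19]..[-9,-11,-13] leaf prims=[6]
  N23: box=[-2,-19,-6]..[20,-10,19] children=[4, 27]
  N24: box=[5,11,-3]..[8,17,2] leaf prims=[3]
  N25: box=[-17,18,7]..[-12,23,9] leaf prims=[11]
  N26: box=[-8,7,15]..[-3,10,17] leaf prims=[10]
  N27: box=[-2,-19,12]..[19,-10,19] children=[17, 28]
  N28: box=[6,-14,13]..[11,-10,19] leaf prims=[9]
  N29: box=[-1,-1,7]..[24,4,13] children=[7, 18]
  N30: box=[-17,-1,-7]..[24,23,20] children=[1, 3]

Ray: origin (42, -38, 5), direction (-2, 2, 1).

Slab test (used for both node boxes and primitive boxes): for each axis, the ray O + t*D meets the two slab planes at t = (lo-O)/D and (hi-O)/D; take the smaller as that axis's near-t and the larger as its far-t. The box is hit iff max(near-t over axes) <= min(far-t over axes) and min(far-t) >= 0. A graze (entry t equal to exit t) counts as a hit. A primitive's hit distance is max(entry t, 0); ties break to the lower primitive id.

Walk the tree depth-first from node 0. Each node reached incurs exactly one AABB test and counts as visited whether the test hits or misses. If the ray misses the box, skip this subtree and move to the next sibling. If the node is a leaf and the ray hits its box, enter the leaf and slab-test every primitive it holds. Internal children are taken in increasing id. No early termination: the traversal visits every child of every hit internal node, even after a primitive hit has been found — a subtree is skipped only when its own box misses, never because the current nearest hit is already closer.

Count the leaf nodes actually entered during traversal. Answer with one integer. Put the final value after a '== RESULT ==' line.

Traverse from the root:
N0 x:[9,59/2] y:[19/2,61/2] z:[-24,15] -> hit [19/2,15], descend [5, 30]
  N5 x:[11,27] y:[19/2,33/2] z:[-24,14] -> hit [11,14], descend [8, 23]
    N8 x:[43/2,27] y:[11,33/2] z:[-24,8] -> miss, prune
    N23 x:[11,22] y:[19/2,14] z:[-11,14] -> hit [11,14], descend [4, 27]
      N4 x:[11,41/2] y:[19/2,27/2] z:[-11,-1] -> miss, prune
      N27 x:[23/2,22] y:[19/2,14] z:[7,14] -> hit [23/2,14], descend [17, 28]
        N17 x:[23/2,22] y:[19/2,21/2] z:[7,12] -> miss, prune
        N28 x:[31/2,18] y:[12,14] z:[8,14] -> miss, prune
  N30 x:[9,59/2] y:[37/2,61/2] z:[-12,15] -> miss, prune

order=[0, 5, 8, 23, 4, 27, 17, 28, 30]  |boxes|=9  |leaves|=0  hit=miss

== RESULT ==
0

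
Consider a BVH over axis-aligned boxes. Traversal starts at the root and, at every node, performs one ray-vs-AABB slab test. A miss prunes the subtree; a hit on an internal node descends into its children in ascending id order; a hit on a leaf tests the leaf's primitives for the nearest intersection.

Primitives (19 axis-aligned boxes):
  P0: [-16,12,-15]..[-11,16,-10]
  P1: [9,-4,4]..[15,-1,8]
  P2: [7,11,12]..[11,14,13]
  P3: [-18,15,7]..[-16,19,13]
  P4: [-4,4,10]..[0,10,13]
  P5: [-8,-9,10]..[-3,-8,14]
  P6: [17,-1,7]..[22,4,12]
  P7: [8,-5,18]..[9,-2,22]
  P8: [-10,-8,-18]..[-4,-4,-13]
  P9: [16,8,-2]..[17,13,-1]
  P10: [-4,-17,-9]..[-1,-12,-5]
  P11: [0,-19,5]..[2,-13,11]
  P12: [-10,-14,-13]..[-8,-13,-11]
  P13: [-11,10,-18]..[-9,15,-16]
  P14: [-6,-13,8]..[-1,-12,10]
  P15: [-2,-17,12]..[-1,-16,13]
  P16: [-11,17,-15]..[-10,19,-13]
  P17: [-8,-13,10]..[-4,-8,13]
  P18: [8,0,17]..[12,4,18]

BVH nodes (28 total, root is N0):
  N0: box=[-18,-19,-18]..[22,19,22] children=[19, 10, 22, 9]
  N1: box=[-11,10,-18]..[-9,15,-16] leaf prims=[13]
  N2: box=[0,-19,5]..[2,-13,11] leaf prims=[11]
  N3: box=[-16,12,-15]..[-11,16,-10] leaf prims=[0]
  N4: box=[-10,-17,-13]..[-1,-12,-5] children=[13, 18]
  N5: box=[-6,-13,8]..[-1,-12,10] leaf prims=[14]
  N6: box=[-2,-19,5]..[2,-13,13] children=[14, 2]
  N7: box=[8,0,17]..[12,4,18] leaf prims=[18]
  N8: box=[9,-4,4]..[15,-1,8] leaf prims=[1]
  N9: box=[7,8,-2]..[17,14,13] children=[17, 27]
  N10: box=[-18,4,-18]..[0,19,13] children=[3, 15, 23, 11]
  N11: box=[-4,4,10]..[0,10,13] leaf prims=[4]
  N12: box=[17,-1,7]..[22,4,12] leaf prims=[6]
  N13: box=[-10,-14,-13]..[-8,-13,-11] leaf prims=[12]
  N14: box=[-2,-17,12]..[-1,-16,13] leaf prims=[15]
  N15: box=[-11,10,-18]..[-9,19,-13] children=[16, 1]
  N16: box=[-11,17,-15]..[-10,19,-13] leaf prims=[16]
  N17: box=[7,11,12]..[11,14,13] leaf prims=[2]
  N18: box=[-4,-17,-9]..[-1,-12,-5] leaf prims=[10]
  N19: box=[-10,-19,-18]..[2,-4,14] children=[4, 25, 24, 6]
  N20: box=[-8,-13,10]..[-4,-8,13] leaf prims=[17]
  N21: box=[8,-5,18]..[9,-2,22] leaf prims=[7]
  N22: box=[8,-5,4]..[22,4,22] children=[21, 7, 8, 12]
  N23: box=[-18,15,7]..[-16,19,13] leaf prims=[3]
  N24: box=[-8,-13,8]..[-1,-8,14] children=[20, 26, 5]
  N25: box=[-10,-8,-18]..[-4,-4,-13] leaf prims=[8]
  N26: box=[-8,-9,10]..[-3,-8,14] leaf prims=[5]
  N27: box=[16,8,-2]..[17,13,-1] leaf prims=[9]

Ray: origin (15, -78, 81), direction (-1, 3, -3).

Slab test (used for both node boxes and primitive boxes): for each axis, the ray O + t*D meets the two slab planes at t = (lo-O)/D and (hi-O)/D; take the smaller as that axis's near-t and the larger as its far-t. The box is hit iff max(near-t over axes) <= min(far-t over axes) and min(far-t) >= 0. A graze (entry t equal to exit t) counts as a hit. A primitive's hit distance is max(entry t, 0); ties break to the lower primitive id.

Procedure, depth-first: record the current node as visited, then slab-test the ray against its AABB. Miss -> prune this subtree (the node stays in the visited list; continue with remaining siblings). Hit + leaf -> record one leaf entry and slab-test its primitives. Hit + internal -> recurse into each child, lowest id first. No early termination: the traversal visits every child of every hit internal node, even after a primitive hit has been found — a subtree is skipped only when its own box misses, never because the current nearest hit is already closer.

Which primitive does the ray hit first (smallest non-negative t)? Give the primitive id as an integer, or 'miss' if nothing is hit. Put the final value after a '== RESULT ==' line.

Traverse from the root:
N0 x:[-7,33] y:[59/3,97/3] z:[59/3,33] -> hit [59/3,97/3], descend [9, 10, 19, 22]
  N9 x:[-2,8] y:[86/3,92/3] z:[68/3,83/3] -> miss, prune
  N10 x:[15,33] y:[82/3,97/3] z:[68/3,33] -> hit [82/3,97/3], descend [3, 11, 15, 23]
    N3 x:[26,31] y:[30,94/3] z:[91/3,32] -> hit [91/3,31] leaf, test {P0@t=91/3}
    N11 x:[15,19] y:[82/3,88/3] z:[68/3,71/3] -> miss, prune
    N15 x:[24,26] y:[88/3,97/3] z:[94/3,33] -> miss, prune
    N23 x:[31,33] y:[31,97/3] z:[68/3,74/3] -> miss, prune
  N19 x:[13,25] y:[59/3,74/3] z:[67/3,33] -> hit [67/3,74/3], descend [4, 6, 24, 25]
    N4 x:[16,25] y:[61/3,22] z:[86/3,94/3] -> miss, prune
    N6 x:[13,17] y:[59/3,65/3] z:[68/3,76/3] -> miss, prune
    N24 x:[16,23] y:[65/3,70/3] z:[67/3,73/3] -> hit [67/3,23], descend [5, 20, 26]
      N5 x:[16,21] y:[65/3,22] z:[71/3,73/3] -> miss, prune
      N20 x:[19,23] y:[65/3,70/3] z:[68/3,71/3] -> hit [68/3,23] leaf, test {P17@t=68/3}
      N26 x:[18,23] y:[23,70/3] z:[67/3,71/3] -> hit [23,23] leaf, test {P5@t=23}
    N25 x:[19,25] y:[70/3,74/3] z:[94/3,33] -> miss, prune
  N22 x:[-7,7] y:[73/3,82/3] z:[59/3,77/3] -> miss, prune

order=[0, 9, 10, 3, 11, 15, 23, 19, 4, 6, 24, 5, 20, 26, 25, 22]  |boxes|=16  |leaves|=3  hit=P17

== RESULT ==
17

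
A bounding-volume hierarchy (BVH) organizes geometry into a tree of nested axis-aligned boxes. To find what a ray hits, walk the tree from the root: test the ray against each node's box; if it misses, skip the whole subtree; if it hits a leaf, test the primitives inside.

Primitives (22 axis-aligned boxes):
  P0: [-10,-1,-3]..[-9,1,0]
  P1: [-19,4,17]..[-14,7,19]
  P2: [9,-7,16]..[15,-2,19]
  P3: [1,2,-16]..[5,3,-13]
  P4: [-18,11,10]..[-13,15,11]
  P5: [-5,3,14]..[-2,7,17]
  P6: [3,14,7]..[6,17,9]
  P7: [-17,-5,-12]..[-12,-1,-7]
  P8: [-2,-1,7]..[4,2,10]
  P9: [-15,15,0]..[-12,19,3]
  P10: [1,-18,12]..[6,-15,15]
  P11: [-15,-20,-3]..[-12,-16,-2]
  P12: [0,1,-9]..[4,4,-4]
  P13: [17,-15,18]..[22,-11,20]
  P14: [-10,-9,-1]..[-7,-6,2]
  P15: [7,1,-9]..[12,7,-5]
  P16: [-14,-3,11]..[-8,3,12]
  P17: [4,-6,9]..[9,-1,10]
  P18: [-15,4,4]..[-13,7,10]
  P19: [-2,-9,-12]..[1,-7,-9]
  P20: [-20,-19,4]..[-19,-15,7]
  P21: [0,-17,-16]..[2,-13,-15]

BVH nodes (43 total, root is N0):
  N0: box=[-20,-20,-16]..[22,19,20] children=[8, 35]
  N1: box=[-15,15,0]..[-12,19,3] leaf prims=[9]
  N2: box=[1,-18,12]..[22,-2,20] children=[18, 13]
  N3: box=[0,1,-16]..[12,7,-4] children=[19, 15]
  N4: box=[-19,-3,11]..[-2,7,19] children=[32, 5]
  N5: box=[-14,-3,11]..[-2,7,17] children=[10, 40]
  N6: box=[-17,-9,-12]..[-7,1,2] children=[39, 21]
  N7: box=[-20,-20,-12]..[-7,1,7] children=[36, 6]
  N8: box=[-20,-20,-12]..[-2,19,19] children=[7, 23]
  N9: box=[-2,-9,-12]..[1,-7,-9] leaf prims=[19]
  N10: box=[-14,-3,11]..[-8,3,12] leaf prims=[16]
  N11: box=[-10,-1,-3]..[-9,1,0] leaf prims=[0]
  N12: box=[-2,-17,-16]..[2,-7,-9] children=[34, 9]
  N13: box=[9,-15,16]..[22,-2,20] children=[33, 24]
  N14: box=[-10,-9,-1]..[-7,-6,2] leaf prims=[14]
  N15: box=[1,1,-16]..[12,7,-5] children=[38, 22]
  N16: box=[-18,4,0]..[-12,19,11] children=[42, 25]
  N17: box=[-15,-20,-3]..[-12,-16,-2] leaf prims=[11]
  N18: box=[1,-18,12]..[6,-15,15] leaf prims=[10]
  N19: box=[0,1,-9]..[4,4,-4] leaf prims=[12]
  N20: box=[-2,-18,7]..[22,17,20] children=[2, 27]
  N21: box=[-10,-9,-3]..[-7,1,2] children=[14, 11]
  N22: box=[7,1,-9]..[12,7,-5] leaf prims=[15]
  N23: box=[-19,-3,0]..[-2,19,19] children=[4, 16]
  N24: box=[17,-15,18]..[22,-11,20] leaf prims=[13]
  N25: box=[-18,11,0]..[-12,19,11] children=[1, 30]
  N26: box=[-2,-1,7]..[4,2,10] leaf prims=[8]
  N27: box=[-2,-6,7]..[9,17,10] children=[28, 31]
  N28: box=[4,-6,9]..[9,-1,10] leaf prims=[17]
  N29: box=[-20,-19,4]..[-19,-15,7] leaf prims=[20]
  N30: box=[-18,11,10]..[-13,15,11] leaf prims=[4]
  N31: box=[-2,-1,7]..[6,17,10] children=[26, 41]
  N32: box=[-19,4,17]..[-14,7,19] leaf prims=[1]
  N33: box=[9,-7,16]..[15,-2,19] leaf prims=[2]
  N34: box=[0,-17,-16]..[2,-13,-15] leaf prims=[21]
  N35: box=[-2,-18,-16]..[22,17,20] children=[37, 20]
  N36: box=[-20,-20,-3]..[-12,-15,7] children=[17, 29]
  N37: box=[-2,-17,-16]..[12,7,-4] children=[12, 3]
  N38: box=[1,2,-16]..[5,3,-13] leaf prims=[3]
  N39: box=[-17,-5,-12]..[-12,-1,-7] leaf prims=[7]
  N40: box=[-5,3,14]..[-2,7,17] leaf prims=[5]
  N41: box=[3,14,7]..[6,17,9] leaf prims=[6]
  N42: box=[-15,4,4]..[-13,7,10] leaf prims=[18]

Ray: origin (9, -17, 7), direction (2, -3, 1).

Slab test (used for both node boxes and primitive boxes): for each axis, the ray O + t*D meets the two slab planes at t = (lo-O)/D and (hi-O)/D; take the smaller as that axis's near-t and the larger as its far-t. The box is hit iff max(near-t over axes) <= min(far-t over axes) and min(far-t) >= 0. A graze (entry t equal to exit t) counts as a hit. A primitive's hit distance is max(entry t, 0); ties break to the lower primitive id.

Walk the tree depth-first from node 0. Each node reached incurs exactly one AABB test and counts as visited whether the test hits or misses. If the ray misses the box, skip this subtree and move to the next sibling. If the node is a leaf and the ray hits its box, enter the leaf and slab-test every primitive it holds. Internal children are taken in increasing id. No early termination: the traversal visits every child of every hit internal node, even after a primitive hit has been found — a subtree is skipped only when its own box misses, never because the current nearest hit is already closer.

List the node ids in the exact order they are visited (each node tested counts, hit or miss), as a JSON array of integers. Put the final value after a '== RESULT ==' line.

Trace the traversal:
N0 x:[-29/2,13/2] y:[-12,1] z:[-23,13] -> hit [-12,1], descend [8, 35]
  N8 x:[-29/2,-11/2] y:[-12,1] z:[-19,12] -> miss, prune
  N35 x:[-11/2,13/2] y:[-34/3,1/3] z:[-23,13] -> hit [-11/2,1/3], descend [20, 37]
    N20 x:[-11/2,13/2] y:[-34/3,1/3] z:[0,13] -> hit [0,1/3], descend [2, 27]
      N2 x:[-4,13/2] y:[-5,1/3] z:[5,13] -> miss, prune
      N27 x:[-11/2,0] y:[-34/3,-11/3] z:[0,3] -> miss, prune
    N37 x:[-11/2,3/2] y:[-8,0] z:[-23,-11] -> miss, prune

Visited [0, 8, 35, 20, 2, 27, 37]. Tests: 7 box, 0 leaf. Nearest: miss.

== RESULT ==
[0, 8, 35, 20, 2, 27, 37]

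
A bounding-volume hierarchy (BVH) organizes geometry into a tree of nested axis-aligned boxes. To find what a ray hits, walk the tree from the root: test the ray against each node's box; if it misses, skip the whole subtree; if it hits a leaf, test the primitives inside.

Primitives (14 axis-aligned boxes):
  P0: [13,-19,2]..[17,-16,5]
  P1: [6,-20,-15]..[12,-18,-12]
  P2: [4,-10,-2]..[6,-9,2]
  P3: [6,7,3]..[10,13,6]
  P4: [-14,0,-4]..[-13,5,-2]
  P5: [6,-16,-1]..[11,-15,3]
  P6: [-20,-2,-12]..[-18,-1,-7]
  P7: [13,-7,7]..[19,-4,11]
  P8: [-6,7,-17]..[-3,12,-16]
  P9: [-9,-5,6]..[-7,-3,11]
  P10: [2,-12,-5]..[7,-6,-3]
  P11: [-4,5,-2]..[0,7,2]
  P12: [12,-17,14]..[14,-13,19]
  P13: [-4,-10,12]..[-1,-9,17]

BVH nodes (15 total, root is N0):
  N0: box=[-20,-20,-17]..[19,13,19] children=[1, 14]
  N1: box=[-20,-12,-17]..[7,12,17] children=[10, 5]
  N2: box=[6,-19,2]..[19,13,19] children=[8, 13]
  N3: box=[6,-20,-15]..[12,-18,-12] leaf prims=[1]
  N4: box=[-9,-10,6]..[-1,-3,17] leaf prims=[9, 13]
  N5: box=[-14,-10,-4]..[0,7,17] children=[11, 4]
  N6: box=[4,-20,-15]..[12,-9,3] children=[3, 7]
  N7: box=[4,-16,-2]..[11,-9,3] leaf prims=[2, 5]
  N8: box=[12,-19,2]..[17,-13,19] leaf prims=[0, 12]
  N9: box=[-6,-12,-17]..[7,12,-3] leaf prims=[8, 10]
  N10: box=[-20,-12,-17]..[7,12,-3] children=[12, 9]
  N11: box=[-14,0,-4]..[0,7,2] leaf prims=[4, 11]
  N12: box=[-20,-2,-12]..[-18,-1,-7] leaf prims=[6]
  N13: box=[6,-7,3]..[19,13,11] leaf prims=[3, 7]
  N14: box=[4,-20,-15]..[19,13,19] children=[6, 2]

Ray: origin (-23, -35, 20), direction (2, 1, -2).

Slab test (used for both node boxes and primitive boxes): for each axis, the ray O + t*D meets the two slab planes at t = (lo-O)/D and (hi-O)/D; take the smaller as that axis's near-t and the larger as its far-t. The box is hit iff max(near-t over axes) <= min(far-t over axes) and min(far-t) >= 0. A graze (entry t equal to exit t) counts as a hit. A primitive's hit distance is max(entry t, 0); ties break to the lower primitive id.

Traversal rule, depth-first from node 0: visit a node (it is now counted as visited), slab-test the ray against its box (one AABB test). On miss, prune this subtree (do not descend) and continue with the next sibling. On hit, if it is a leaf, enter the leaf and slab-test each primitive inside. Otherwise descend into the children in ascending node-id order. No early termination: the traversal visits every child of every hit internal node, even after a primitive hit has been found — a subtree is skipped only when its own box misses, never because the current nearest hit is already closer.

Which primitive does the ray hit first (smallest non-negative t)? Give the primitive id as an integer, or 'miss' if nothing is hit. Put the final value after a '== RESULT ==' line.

Trace the traversal:
N0 x:[3/2,21] y:[15,48] z:[1/2,37/2] -> hit [15,37/2], descend [1, 14]
  N1 x:[3/2,15] y:[23,47] z:[3/2,37/2] -> miss, prune
  N14 x:[27/2,21] y:[15,48] z:[1/2,35/2] -> hit [15,35/2], descend [2, 6]
    N2 x:[29/2,21] y:[16,48] z:[1/2,9] -> miss, prune
    N6 x:[27/2,35/2] y:[15,26] z:[17/2,35/2] -> hit [15,35/2], descend [3, 7]
      N3 x:[29/2,35/2] y:[15,17] z:[16,35/2] -> hit [16,17] leaf, test {P1@t=16}
      N7 x:[27/2,17] y:[19,26] z:[17/2,11] -> miss, prune

Summary -> nodes [0, 1, 14, 2, 6, 3, 7]; box-tests=7; leaf-entries=1; first=P1

== RESULT ==
1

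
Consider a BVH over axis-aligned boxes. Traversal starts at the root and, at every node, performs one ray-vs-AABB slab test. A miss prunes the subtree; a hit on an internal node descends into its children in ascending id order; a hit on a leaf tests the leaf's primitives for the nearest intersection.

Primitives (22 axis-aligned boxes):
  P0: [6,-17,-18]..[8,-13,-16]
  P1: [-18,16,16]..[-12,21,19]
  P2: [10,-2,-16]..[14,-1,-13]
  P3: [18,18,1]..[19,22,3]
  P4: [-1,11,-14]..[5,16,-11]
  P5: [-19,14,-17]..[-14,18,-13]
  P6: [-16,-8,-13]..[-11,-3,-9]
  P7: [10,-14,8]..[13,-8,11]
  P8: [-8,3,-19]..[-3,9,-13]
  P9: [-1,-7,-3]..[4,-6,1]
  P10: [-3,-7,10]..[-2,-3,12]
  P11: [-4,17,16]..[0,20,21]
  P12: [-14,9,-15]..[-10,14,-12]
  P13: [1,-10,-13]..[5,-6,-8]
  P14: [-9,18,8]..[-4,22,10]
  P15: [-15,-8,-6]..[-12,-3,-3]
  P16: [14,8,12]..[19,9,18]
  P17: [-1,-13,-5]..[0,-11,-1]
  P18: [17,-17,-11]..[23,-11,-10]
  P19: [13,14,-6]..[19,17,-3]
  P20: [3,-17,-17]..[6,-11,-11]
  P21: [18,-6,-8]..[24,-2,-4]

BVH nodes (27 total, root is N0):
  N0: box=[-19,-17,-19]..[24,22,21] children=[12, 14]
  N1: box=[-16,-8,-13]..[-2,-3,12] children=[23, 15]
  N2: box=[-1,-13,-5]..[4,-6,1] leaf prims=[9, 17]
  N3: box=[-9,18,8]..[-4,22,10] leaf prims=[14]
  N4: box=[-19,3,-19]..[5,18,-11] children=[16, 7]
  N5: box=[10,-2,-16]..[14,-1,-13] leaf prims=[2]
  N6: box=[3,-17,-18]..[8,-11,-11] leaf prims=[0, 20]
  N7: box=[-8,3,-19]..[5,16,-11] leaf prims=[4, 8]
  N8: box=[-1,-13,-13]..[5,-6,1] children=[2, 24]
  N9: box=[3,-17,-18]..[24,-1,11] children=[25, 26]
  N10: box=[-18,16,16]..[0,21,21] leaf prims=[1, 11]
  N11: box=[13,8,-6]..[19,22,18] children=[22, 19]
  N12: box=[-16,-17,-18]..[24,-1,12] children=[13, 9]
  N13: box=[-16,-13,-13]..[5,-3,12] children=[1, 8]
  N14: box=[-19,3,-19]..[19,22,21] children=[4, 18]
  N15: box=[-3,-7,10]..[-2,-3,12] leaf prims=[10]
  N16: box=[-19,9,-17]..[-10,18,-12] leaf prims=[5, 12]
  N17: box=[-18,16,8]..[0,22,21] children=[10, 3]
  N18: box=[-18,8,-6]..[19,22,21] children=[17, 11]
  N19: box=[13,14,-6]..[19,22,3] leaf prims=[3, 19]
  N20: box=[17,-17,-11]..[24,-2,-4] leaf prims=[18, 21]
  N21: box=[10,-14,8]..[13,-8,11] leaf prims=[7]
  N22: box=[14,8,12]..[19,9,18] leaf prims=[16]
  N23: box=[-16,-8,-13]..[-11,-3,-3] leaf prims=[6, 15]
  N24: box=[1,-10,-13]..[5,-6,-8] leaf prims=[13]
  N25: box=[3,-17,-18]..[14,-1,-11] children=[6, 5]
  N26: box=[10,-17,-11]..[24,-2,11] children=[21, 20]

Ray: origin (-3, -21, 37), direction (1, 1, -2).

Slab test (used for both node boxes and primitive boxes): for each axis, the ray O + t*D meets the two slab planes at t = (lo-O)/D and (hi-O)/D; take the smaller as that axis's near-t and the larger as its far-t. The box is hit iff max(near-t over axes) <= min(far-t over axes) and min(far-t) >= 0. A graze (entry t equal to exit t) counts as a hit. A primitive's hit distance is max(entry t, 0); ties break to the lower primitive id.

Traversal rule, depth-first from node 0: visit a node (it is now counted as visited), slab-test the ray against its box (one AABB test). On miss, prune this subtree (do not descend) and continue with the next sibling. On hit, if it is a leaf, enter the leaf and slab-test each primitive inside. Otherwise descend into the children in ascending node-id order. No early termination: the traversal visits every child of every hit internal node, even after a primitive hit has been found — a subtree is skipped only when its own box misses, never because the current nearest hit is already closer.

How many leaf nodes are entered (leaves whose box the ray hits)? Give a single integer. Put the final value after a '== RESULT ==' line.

Trace the traversal:
N0 x:[-16,27] y:[4,43] z:[8,28] -> hit [8,27], descend [12, 14]
  N12 x:[-13,27] y:[4,20] z:[25/2,55/2] -> hit [25/2,20], descend [9, 13]
    N9 x:[6,27] y:[4,20] z:[13,55/2] -> hit [13,20], descend [25, 26]
      N25 x:[6,17] y:[4,20] z:[24,55/2] -> miss, prune
      N26 x:[13,27] y:[4,19] z:[13,24] -> hit [13,19], descend [20, 21]
        N20 x:[20,27] y:[4,19] z:[41/2,24] -> miss, prune
        N21 x:[13,16] y:[7,13] z:[13,29/2] -> hit [13,13] leaf, test {P7@t=13}
    N13 x:[-13,8] y:[8,18] z:[25/2,25] -> miss, prune
  N14 x:[-16,22] y:[24,43] z:[8,28] -> miss, prune

order=[0, 12, 9, 25, 26, 20, 21, 13, 14]  |boxes|=9  |leaves|=1  hit=P7

== RESULT ==
1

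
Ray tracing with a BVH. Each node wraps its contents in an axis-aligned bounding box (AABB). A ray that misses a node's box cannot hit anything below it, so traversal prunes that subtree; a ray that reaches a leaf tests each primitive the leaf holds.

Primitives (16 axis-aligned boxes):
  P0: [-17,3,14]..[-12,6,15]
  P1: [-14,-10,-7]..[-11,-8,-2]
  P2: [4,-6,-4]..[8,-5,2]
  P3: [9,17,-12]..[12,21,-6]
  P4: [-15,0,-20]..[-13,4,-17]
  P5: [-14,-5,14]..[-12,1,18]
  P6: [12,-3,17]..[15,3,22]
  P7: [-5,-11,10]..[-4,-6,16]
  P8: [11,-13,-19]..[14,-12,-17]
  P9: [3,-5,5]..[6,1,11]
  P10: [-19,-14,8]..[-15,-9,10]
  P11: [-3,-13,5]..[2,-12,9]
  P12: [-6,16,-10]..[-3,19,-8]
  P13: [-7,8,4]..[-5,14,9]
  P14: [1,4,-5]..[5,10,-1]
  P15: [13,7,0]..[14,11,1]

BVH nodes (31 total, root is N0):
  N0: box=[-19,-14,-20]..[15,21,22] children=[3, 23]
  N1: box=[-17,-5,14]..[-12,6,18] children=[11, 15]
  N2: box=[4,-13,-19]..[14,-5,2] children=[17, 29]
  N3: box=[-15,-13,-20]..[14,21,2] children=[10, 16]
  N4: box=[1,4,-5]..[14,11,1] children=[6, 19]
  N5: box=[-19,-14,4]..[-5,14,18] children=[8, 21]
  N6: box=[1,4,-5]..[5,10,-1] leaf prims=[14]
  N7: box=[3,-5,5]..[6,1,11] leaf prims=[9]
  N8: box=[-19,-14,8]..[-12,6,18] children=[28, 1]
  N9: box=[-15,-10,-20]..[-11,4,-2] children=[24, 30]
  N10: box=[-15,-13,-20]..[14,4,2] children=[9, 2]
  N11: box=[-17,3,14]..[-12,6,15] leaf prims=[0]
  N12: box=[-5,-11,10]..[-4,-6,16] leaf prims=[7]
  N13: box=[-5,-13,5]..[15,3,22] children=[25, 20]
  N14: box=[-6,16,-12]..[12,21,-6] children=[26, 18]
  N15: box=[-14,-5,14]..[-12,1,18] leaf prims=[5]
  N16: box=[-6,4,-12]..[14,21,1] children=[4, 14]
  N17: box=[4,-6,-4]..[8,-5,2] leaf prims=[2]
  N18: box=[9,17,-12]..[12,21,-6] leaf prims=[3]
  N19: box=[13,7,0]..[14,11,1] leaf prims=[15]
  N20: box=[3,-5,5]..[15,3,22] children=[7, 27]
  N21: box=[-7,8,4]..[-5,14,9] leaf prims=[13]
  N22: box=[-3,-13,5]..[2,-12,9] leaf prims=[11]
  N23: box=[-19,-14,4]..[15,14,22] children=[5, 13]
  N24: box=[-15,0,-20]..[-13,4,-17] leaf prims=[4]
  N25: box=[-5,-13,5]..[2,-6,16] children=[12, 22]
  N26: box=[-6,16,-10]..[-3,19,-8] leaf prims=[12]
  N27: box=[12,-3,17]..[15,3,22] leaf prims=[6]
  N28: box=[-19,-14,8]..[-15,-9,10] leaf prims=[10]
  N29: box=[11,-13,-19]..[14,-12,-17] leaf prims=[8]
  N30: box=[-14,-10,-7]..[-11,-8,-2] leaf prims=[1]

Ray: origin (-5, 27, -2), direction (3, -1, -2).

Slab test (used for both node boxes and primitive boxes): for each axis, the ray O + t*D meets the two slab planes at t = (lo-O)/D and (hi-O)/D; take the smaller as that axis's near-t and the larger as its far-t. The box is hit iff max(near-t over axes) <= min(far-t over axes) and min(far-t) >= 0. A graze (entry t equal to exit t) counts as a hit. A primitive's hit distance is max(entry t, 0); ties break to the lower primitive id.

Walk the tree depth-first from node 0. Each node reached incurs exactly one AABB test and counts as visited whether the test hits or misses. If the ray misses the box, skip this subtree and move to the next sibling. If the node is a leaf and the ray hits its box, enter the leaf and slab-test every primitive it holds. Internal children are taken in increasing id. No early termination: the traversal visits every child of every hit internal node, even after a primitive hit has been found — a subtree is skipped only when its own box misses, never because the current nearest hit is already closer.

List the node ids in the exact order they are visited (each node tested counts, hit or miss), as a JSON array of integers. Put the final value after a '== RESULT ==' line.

Traverse from the root:
N0 x:[-14/3,20/3] y:[6,41] z:[-12,9] -> hit [6,20/3], descend [3, 23]
  N3 x:[-10/3,19/3] y:[6,40] z:[-2,9] -> hit [6,19/3], descend [10, 16]
    N10 x:[-10/3,19/3] y:[23,40] z:[-2,9] -> miss, prune
    N16 x:[-1/3,19/3] y:[6,23] z:[-3/2,5] -> miss, prune
  N23 x:[-14/3,20/3] y:[13,41] z:[-12,-3] -> miss, prune

Visited [0, 3, 10, 16, 23]. Tests: 5 box, 0 leaf. Nearest: miss.

== RESULT ==
[0, 3, 10, 16, 23]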